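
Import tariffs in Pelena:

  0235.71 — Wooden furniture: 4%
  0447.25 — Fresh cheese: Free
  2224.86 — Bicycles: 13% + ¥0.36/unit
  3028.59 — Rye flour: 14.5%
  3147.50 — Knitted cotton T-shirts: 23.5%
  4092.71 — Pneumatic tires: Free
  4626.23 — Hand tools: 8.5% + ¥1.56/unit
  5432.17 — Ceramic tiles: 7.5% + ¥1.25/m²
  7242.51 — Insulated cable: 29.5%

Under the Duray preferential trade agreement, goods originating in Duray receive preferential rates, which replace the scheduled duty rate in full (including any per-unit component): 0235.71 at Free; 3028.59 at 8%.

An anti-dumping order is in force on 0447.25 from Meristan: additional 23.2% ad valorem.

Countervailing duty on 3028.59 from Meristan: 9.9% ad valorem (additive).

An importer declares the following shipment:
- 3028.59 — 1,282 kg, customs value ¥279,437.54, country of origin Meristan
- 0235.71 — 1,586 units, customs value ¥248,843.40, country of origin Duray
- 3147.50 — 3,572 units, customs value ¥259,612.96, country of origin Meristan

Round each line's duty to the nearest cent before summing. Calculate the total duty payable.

¥129,191.81

Line 1 (3028.59, Meristan, 1,282 kg, ¥279,437.54):
Base rate for 3028.59 is 14.5%.
3028.59 has an FTA preferential rate, but origin Meristan is not Duray; base rate stands.
Additional duty on 3028.59 from Meristan: +9.9%. Applied ad valorem rate: 14.5% + 9.9% = 24.4%.
Duty = ¥279,437.54 × 24.4% = ¥68,182.76.
Line 2 (0235.71, Duray, 1,586 units, ¥248,843.40):
Base rate for 0235.71 is 4%.
Origin Duray qualifies under the Pelena–Duray agreement and 0235.71 is covered: preferential rate Free applies instead.
Duty = ¥248,843.40 × 0% = ¥0.00.
Line 3 (3147.50, Meristan, 3,572 units, ¥259,612.96):
Base rate for 3147.50 is 23.5%.
Duty = ¥259,612.96 × 23.5% = ¥61,009.05.
Total = ¥68,182.76 + ¥0.00 + ¥61,009.05 = ¥129,191.81.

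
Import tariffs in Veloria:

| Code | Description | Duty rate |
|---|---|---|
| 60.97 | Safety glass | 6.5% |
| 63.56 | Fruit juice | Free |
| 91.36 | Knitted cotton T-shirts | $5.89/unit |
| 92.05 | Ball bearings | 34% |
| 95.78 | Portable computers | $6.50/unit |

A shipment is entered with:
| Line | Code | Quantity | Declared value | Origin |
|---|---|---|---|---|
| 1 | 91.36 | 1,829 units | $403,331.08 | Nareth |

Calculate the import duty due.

Line 1 (91.36, Nareth, 1,829 units, $403,331.08):
Base rate for 91.36 is $5.89/unit.
Duty = 1,829 × $5.89 = $10,772.81.

$10,772.81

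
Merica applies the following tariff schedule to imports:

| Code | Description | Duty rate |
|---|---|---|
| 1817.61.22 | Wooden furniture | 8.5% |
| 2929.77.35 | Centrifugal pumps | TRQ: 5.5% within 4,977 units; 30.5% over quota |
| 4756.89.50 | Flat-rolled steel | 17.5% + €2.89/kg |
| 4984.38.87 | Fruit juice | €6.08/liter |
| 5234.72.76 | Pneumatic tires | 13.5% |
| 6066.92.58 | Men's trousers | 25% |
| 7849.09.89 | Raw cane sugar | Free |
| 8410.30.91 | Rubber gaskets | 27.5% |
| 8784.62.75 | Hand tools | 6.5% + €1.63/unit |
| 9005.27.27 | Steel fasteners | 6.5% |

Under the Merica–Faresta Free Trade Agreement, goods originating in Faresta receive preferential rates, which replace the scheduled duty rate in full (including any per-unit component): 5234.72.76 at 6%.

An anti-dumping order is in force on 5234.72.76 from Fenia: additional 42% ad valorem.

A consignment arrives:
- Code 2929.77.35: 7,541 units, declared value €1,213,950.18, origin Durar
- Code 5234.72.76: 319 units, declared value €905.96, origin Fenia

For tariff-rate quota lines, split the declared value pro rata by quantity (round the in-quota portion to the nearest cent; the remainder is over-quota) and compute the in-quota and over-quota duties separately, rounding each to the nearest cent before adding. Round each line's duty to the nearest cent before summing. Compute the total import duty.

Line 1 (2929.77.35, Durar, 7,541 units, €1,213,950.18):
Code 2929.77.35 is under a tariff-rate quota (threshold 4,977 units). In-quota: 4,977 units at 5.5%; over-quota: 2,564 units at 30.5%.
Pro-rata value split: in-quota = €1,213,950.18 × 4,977/7,541 = €801,197.46; over-quota = €1,213,950.18 − €801,197.46 = €412,752.72.
In-quota duty = €801,197.46 × 5.5% = €44,065.86. Over-quota duty = €412,752.72 × 30.5% = €125,889.58.
Line duty = €44,065.86 + €125,889.58 = €169,955.44.
Line 2 (5234.72.76, Fenia, 319 units, €905.96):
Base rate for 5234.72.76 is 13.5%.
5234.72.76 has an FTA preferential rate, but origin Fenia is not Faresta; base rate stands.
Additional duty on 5234.72.76 from Fenia: +42%. Applied ad valorem rate: 13.5% + 42% = 55.5%.
Duty = €905.96 × 55.5% = €502.81.
Total = €169,955.44 + €502.81 = €170,458.25.

€170,458.25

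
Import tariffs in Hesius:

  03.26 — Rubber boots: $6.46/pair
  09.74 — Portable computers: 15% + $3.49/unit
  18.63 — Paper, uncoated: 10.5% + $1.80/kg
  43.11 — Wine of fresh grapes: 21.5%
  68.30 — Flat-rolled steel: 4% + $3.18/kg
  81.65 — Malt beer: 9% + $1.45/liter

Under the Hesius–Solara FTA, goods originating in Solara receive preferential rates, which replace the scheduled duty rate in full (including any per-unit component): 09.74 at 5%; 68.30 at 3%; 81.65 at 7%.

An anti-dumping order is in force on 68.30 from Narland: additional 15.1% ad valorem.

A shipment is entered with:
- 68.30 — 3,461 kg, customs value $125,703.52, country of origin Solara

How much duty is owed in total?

$3,771.11

Line 1 (68.30, Solara, 3,461 kg, $125,703.52):
Base rate for 68.30 is 4% + $3.18/kg.
Origin Solara qualifies under the Hesius–Solara agreement and 68.30 is covered: preferential rate 3% applies instead.
The additional-duty order on 68.30 targets Narland, not Solara; it does not apply.
Duty = $125,703.52 × 3% = $3,771.11.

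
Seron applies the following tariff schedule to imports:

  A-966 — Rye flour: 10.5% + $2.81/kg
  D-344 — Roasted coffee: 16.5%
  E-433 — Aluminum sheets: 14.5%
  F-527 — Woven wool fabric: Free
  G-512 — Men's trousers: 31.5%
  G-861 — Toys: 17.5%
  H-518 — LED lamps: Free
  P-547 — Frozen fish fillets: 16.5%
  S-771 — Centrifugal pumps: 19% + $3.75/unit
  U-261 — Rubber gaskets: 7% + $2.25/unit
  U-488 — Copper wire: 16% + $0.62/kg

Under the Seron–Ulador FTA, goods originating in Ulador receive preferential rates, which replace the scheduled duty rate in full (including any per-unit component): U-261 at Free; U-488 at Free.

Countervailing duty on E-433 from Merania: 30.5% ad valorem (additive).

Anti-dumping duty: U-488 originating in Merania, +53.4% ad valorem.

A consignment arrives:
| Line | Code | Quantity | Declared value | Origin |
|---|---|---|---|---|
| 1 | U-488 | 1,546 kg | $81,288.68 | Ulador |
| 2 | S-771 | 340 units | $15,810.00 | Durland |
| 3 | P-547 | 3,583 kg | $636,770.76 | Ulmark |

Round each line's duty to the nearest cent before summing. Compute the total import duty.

Line 1 (U-488, Ulador, 1,546 kg, $81,288.68):
Base rate for U-488 is 16% + $0.62/kg.
Origin Ulador qualifies under the Seron–Ulador agreement and U-488 is covered: preferential rate Free applies instead.
The additional-duty order on U-488 targets Merania, not Ulador; it does not apply.
Duty = $81,288.68 × 0% = $0.00.
Line 2 (S-771, Durland, 340 units, $15,810.00):
Base rate for S-771 is 19% + $3.75/unit.
Duty = $15,810.00 × 19% + 340 × $3.75 = $4,278.90.
Line 3 (P-547, Ulmark, 3,583 kg, $636,770.76):
Base rate for P-547 is 16.5%.
Duty = $636,770.76 × 16.5% = $105,067.18.
Total = $0.00 + $4,278.90 + $105,067.18 = $109,346.08.

$109,346.08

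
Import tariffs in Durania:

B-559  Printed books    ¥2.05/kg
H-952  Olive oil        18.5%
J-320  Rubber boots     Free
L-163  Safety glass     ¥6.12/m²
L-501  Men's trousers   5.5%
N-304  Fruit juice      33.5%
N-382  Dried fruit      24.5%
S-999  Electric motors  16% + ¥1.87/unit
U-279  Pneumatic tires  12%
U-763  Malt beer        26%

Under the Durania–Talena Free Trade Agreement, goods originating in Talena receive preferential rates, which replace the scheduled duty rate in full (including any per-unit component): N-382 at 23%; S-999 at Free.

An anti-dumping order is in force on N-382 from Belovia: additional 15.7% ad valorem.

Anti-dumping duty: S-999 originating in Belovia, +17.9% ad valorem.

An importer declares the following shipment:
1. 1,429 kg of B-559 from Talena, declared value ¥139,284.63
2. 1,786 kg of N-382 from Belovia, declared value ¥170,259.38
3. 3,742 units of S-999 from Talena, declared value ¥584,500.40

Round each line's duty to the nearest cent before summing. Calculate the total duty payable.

¥71,373.72

Line 1 (B-559, Talena, 1,429 kg, ¥139,284.63):
Base rate for B-559 is ¥2.05/kg.
Origin Talena is the FTA partner but B-559 is not on the preference list; base rate stands.
Duty = 1,429 × ¥2.05 = ¥2,929.45.
Line 2 (N-382, Belovia, 1,786 kg, ¥170,259.38):
Base rate for N-382 is 24.5%.
N-382 has an FTA preferential rate, but origin Belovia is not Talena; base rate stands.
Additional duty on N-382 from Belovia: +15.7%. Applied ad valorem rate: 24.5% + 15.7% = 40.2%.
Duty = ¥170,259.38 × 40.2% = ¥68,444.27.
Line 3 (S-999, Talena, 3,742 units, ¥584,500.40):
Base rate for S-999 is 16% + ¥1.87/unit.
Origin Talena qualifies under the Durania–Talena agreement and S-999 is covered: preferential rate Free applies instead.
The additional-duty order on S-999 targets Belovia, not Talena; it does not apply.
Duty = ¥584,500.40 × 0% = ¥0.00.
Total = ¥2,929.45 + ¥68,444.27 + ¥0.00 = ¥71,373.72.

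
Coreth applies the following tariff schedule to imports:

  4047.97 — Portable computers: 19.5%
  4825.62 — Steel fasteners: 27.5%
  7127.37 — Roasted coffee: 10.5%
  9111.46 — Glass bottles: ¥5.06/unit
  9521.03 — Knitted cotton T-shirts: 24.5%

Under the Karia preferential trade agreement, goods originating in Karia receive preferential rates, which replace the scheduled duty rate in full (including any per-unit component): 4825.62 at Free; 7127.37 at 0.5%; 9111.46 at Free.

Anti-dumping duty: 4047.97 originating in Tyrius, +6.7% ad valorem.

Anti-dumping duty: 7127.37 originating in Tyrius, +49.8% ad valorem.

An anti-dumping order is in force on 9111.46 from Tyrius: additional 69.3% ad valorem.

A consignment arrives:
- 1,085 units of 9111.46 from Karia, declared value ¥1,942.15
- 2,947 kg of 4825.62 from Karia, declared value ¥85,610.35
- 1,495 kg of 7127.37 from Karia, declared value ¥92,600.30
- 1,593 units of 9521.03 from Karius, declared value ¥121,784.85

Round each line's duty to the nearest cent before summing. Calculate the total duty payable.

¥30,300.29

Line 1 (9111.46, Karia, 1,085 units, ¥1,942.15):
Base rate for 9111.46 is ¥5.06/unit.
Origin Karia qualifies under the Coreth–Karia agreement and 9111.46 is covered: preferential rate Free applies instead.
The additional-duty order on 9111.46 targets Tyrius, not Karia; it does not apply.
Duty = ¥1,942.15 × 0% = ¥0.00.
Line 2 (4825.62, Karia, 2,947 kg, ¥85,610.35):
Base rate for 4825.62 is 27.5%.
Origin Karia qualifies under the Coreth–Karia agreement and 4825.62 is covered: preferential rate Free applies instead.
Duty = ¥85,610.35 × 0% = ¥0.00.
Line 3 (7127.37, Karia, 1,495 kg, ¥92,600.30):
Base rate for 7127.37 is 10.5%.
Origin Karia qualifies under the Coreth–Karia agreement and 7127.37 is covered: preferential rate 0.5% applies instead.
The additional-duty order on 7127.37 targets Tyrius, not Karia; it does not apply.
Duty = ¥92,600.30 × 0.5% = ¥463.00.
Line 4 (9521.03, Karius, 1,593 units, ¥121,784.85):
Base rate for 9521.03 is 24.5%.
Duty = ¥121,784.85 × 24.5% = ¥29,837.29.
Total = ¥0.00 + ¥0.00 + ¥463.00 + ¥29,837.29 = ¥30,300.29.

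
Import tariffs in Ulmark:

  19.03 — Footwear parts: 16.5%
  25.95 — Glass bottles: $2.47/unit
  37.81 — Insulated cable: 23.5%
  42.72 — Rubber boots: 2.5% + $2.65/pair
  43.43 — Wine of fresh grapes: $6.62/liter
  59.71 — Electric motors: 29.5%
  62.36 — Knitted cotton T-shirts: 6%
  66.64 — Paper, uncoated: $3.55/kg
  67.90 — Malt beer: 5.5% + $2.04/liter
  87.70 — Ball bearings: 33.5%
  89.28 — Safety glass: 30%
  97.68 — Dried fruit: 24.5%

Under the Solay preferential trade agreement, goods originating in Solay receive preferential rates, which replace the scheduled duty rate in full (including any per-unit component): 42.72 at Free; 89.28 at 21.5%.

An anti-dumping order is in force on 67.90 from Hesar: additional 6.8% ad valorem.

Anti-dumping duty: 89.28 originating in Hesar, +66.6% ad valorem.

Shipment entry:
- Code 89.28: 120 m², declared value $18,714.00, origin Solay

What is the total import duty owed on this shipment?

$4,023.51

Line 1 (89.28, Solay, 120 m², $18,714.00):
Base rate for 89.28 is 30%.
Origin Solay qualifies under the Ulmark–Solay agreement and 89.28 is covered: preferential rate 21.5% applies instead.
The additional-duty order on 89.28 targets Hesar, not Solay; it does not apply.
Duty = $18,714.00 × 21.5% = $4,023.51.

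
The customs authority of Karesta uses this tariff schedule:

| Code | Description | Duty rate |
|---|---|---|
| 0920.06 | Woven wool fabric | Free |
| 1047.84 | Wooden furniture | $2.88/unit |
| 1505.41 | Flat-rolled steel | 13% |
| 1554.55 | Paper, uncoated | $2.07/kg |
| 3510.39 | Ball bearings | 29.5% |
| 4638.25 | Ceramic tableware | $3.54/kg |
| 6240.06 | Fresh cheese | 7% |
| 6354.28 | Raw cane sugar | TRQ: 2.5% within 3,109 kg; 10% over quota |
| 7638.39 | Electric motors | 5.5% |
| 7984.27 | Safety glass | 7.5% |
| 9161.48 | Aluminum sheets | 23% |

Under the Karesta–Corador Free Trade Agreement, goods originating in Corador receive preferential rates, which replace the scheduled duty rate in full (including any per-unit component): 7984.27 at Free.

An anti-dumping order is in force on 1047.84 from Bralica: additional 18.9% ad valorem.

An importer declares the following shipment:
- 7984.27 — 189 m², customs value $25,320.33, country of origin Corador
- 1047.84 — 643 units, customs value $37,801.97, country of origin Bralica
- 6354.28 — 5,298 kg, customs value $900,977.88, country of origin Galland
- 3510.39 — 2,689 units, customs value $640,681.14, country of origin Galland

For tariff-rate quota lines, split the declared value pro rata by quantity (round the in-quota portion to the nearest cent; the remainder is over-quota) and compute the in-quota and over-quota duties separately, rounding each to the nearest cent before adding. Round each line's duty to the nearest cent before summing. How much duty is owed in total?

$248,441.39

Line 1 (7984.27, Corador, 189 m², $25,320.33):
Base rate for 7984.27 is 7.5%.
Origin Corador qualifies under the Karesta–Corador agreement and 7984.27 is covered: preferential rate Free applies instead.
Duty = $25,320.33 × 0% = $0.00.
Line 2 (1047.84, Bralica, 643 units, $37,801.97):
Base rate for 1047.84 is $2.88/unit.
Additional duty on 1047.84 from Bralica: +18.9% ad valorem. Applied ad valorem rate = 18.9%.
Duty = $37,801.97 × 18.9% + 643 × $2.88 = $8,996.41.
Line 3 (6354.28, Galland, 5,298 kg, $900,977.88):
Code 6354.28 is under a tariff-rate quota (threshold 3,109 kg). In-quota: 3,109 kg at 2.5%; over-quota: 2,189 kg at 10%.
Pro-rata value split: in-quota = $900,977.88 × 3,109/5,298 = $528,716.54; over-quota = $900,977.88 − $528,716.54 = $372,261.34.
In-quota duty = $528,716.54 × 2.5% = $13,217.91. Over-quota duty = $372,261.34 × 10% = $37,226.13.
Line duty = $13,217.91 + $37,226.13 = $50,444.04.
Line 4 (3510.39, Galland, 2,689 units, $640,681.14):
Base rate for 3510.39 is 29.5%.
Duty = $640,681.14 × 29.5% = $189,000.94.
Total = $0.00 + $8,996.41 + $50,444.04 + $189,000.94 = $248,441.39.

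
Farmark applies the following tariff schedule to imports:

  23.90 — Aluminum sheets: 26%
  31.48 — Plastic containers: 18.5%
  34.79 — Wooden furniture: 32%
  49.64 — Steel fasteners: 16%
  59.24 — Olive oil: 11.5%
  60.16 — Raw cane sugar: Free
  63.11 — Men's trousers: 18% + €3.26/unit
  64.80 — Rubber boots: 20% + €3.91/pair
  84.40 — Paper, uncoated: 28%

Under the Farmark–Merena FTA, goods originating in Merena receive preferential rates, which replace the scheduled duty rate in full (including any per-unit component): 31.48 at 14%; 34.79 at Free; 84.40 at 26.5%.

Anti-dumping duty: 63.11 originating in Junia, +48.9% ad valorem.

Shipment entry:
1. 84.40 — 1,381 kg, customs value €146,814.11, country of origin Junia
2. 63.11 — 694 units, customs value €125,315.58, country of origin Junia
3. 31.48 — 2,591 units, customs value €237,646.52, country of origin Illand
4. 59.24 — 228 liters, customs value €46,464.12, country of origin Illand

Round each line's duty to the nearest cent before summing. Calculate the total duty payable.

Line 1 (84.40, Junia, 1,381 kg, €146,814.11):
Base rate for 84.40 is 28%.
84.40 has an FTA preferential rate, but origin Junia is not Merena; base rate stands.
Duty = €146,814.11 × 28% = €41,107.95.
Line 2 (63.11, Junia, 694 units, €125,315.58):
Base rate for 63.11 is 18% + €3.26/unit.
Additional duty on 63.11 from Junia: +48.9%. Applied ad valorem rate: 18% + 48.9% = 66.9%.
Duty = €125,315.58 × 66.9% + 694 × €3.26 = €86,098.56.
Line 3 (31.48, Illand, 2,591 units, €237,646.52):
Base rate for 31.48 is 18.5%.
31.48 has an FTA preferential rate, but origin Illand is not Merena; base rate stands.
Duty = €237,646.52 × 18.5% = €43,964.61.
Line 4 (59.24, Illand, 228 liters, €46,464.12):
Base rate for 59.24 is 11.5%.
Duty = €46,464.12 × 11.5% = €5,343.37.
Total = €41,107.95 + €86,098.56 + €43,964.61 + €5,343.37 = €176,514.49.

€176,514.49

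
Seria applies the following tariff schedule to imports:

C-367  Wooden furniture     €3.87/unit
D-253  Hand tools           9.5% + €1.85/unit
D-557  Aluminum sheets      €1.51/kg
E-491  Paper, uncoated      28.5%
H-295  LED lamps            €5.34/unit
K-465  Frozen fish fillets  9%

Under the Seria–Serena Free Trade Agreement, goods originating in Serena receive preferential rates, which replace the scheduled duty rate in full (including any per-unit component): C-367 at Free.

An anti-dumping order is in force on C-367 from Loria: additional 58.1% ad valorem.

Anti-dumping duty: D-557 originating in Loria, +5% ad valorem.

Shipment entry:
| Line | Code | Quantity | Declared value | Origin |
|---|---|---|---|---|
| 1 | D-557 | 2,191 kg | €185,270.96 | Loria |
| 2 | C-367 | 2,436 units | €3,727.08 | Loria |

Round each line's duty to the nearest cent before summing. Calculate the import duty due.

Line 1 (D-557, Loria, 2,191 kg, €185,270.96):
Base rate for D-557 is €1.51/kg.
Additional duty on D-557 from Loria: +5% ad valorem. Applied ad valorem rate = 5%.
Duty = €185,270.96 × 5% + 2,191 × €1.51 = €12,571.96.
Line 2 (C-367, Loria, 2,436 units, €3,727.08):
Base rate for C-367 is €3.87/unit.
C-367 has an FTA preferential rate, but origin Loria is not Serena; base rate stands.
Additional duty on C-367 from Loria: +58.1% ad valorem. Applied ad valorem rate = 58.1%.
Duty = €3,727.08 × 58.1% + 2,436 × €3.87 = €11,592.75.
Total = €12,571.96 + €11,592.75 = €24,164.71.

€24,164.71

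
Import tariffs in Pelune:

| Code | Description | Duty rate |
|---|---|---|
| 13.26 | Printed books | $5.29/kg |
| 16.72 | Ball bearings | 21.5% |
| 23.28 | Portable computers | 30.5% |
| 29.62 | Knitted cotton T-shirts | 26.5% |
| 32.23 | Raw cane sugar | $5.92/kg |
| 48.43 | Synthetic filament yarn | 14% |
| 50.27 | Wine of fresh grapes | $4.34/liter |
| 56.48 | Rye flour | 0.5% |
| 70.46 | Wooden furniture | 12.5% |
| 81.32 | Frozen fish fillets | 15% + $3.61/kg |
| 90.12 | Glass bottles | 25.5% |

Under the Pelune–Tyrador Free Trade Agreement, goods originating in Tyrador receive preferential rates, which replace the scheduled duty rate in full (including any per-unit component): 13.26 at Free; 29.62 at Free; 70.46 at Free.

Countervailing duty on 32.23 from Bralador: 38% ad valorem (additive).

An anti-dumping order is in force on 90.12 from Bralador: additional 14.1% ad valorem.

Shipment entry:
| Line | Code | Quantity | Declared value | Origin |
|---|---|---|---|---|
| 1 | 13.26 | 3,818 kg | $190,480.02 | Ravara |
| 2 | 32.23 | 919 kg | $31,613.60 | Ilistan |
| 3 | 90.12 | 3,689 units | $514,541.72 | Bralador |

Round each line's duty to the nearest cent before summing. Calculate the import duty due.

$229,396.22

Line 1 (13.26, Ravara, 3,818 kg, $190,480.02):
Base rate for 13.26 is $5.29/kg.
13.26 has an FTA preferential rate, but origin Ravara is not Tyrador; base rate stands.
Duty = 3,818 × $5.29 = $20,197.22.
Line 2 (32.23, Ilistan, 919 kg, $31,613.60):
Base rate for 32.23 is $5.92/kg.
The additional-duty order on 32.23 targets Bralador, not Ilistan; it does not apply.
Duty = 919 × $5.92 = $5,440.48.
Line 3 (90.12, Bralador, 3,689 units, $514,541.72):
Base rate for 90.12 is 25.5%.
Additional duty on 90.12 from Bralador: +14.1%. Applied ad valorem rate: 25.5% + 14.1% = 39.6%.
Duty = $514,541.72 × 39.6% = $203,758.52.
Total = $20,197.22 + $5,440.48 + $203,758.52 = $229,396.22.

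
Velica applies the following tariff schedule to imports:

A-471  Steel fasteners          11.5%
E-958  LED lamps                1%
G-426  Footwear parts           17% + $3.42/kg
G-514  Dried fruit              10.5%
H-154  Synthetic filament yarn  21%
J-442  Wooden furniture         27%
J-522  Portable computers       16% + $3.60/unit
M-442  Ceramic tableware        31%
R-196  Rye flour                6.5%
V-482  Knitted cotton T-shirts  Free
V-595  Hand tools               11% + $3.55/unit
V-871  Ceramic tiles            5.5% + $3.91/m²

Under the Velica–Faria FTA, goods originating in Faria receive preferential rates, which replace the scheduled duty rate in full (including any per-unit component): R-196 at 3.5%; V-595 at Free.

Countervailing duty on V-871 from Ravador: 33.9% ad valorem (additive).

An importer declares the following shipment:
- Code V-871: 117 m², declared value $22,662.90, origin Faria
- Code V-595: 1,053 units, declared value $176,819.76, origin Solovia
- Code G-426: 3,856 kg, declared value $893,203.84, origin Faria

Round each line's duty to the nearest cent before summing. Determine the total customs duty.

$189,924.42

Line 1 (V-871, Faria, 117 m², $22,662.90):
Base rate for V-871 is 5.5% + $3.91/m².
Origin Faria is the FTA partner but V-871 is not on the preference list; base rate stands.
The additional-duty order on V-871 targets Ravador, not Faria; it does not apply.
Duty = $22,662.90 × 5.5% + 117 × $3.91 = $1,703.93.
Line 2 (V-595, Solovia, 1,053 units, $176,819.76):
Base rate for V-595 is 11% + $3.55/unit.
V-595 has an FTA preferential rate, but origin Solovia is not Faria; base rate stands.
Duty = $176,819.76 × 11% + 1,053 × $3.55 = $23,188.32.
Line 3 (G-426, Faria, 3,856 kg, $893,203.84):
Base rate for G-426 is 17% + $3.42/kg.
Origin Faria is the FTA partner but G-426 is not on the preference list; base rate stands.
Duty = $893,203.84 × 17% + 3,856 × $3.42 = $165,032.17.
Total = $1,703.93 + $23,188.32 + $165,032.17 = $189,924.42.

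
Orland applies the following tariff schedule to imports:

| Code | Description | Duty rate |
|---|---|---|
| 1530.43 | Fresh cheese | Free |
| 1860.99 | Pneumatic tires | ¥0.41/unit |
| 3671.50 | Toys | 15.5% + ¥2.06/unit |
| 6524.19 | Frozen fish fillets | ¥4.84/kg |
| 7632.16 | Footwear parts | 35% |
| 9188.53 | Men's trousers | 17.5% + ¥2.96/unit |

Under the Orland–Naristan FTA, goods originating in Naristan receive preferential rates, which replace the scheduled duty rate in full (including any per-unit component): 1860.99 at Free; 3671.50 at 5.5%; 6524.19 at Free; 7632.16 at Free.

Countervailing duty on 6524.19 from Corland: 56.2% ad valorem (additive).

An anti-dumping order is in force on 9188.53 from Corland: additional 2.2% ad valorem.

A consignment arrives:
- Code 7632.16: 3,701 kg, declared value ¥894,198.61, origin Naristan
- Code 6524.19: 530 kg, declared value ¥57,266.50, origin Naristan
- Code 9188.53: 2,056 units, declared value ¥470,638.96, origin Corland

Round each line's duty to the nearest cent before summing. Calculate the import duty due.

Line 1 (7632.16, Naristan, 3,701 kg, ¥894,198.61):
Base rate for 7632.16 is 35%.
Origin Naristan qualifies under the Orland–Naristan agreement and 7632.16 is covered: preferential rate Free applies instead.
Duty = ¥894,198.61 × 0% = ¥0.00.
Line 2 (6524.19, Naristan, 530 kg, ¥57,266.50):
Base rate for 6524.19 is ¥4.84/kg.
Origin Naristan qualifies under the Orland–Naristan agreement and 6524.19 is covered: preferential rate Free applies instead.
The additional-duty order on 6524.19 targets Corland, not Naristan; it does not apply.
Duty = ¥57,266.50 × 0% = ¥0.00.
Line 3 (9188.53, Corland, 2,056 units, ¥470,638.96):
Base rate for 9188.53 is 17.5% + ¥2.96/unit.
Additional duty on 9188.53 from Corland: +2.2%. Applied ad valorem rate: 17.5% + 2.2% = 19.7%.
Duty = ¥470,638.96 × 19.7% + 2,056 × ¥2.96 = ¥98,801.64.
Total = ¥0.00 + ¥0.00 + ¥98,801.64 = ¥98,801.64.

¥98,801.64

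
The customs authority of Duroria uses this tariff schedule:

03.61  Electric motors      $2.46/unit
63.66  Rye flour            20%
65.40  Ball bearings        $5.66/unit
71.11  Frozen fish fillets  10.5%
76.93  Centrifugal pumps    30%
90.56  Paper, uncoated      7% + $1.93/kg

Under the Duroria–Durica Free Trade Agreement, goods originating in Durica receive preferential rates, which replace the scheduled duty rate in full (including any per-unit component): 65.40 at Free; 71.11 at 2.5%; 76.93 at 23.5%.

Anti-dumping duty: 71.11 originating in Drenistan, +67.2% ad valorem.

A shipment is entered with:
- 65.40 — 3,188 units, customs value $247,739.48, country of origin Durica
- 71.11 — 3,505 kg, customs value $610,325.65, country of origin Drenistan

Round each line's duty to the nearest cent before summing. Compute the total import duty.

Line 1 (65.40, Durica, 3,188 units, $247,739.48):
Base rate for 65.40 is $5.66/unit.
Origin Durica qualifies under the Duroria–Durica agreement and 65.40 is covered: preferential rate Free applies instead.
Duty = $247,739.48 × 0% = $0.00.
Line 2 (71.11, Drenistan, 3,505 kg, $610,325.65):
Base rate for 71.11 is 10.5%.
71.11 has an FTA preferential rate, but origin Drenistan is not Durica; base rate stands.
Additional duty on 71.11 from Drenistan: +67.2%. Applied ad valorem rate: 10.5% + 67.2% = 77.7%.
Duty = $610,325.65 × 77.7% = $474,223.03.
Total = $0.00 + $474,223.03 = $474,223.03.

$474,223.03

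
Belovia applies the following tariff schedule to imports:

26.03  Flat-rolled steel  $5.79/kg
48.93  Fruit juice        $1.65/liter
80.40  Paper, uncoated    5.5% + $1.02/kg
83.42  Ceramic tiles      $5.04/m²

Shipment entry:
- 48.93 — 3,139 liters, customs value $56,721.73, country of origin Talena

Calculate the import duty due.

$5,179.35

Line 1 (48.93, Talena, 3,139 liters, $56,721.73):
Base rate for 48.93 is $1.65/liter.
Duty = 3,139 × $1.65 = $5,179.35.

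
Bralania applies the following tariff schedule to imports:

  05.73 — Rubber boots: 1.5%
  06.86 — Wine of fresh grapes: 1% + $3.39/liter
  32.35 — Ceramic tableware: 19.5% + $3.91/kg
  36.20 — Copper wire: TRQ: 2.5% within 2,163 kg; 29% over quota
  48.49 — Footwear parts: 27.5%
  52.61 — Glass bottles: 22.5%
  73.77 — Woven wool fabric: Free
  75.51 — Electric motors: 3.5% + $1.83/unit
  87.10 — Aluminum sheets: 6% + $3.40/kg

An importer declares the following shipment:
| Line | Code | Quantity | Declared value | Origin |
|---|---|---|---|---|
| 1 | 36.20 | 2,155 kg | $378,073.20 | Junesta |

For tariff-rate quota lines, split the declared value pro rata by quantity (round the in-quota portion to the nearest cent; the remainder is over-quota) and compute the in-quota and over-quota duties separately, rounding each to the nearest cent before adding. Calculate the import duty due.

Line 1 (36.20, Junesta, 2,155 kg, $378,073.20):
Code 36.20 is under a tariff-rate quota (threshold 2,163 kg). Quantity 2,155 kg is within the quota, so the in-quota rate 2.5% applies to the full value.
Duty = $378,073.20 × 2.5% = $9,451.83.

$9,451.83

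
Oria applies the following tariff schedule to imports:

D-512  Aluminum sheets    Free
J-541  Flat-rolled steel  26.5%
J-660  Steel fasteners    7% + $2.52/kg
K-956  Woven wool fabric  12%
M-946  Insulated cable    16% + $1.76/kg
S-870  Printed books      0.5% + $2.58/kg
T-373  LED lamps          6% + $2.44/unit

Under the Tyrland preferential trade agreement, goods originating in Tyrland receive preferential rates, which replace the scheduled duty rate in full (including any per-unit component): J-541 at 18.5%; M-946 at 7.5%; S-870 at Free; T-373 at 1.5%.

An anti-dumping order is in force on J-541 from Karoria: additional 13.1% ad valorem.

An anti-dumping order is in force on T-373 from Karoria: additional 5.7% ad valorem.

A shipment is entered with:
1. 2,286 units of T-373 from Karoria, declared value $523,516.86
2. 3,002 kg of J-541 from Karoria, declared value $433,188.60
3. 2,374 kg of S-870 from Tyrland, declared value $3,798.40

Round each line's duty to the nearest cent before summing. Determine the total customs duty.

$238,372.00

Line 1 (T-373, Karoria, 2,286 units, $523,516.86):
Base rate for T-373 is 6% + $2.44/unit.
T-373 has an FTA preferential rate, but origin Karoria is not Tyrland; base rate stands.
Additional duty on T-373 from Karoria: +5.7%. Applied ad valorem rate: 6% + 5.7% = 11.7%.
Duty = $523,516.86 × 11.7% + 2,286 × $2.44 = $66,829.31.
Line 2 (J-541, Karoria, 3,002 kg, $433,188.60):
Base rate for J-541 is 26.5%.
J-541 has an FTA preferential rate, but origin Karoria is not Tyrland; base rate stands.
Additional duty on J-541 from Karoria: +13.1%. Applied ad valorem rate: 26.5% + 13.1% = 39.6%.
Duty = $433,188.60 × 39.6% = $171,542.69.
Line 3 (S-870, Tyrland, 2,374 kg, $3,798.40):
Base rate for S-870 is 0.5% + $2.58/kg.
Origin Tyrland qualifies under the Oria–Tyrland agreement and S-870 is covered: preferential rate Free applies instead.
Duty = $3,798.40 × 0% = $0.00.
Total = $66,829.31 + $171,542.69 + $0.00 = $238,372.00.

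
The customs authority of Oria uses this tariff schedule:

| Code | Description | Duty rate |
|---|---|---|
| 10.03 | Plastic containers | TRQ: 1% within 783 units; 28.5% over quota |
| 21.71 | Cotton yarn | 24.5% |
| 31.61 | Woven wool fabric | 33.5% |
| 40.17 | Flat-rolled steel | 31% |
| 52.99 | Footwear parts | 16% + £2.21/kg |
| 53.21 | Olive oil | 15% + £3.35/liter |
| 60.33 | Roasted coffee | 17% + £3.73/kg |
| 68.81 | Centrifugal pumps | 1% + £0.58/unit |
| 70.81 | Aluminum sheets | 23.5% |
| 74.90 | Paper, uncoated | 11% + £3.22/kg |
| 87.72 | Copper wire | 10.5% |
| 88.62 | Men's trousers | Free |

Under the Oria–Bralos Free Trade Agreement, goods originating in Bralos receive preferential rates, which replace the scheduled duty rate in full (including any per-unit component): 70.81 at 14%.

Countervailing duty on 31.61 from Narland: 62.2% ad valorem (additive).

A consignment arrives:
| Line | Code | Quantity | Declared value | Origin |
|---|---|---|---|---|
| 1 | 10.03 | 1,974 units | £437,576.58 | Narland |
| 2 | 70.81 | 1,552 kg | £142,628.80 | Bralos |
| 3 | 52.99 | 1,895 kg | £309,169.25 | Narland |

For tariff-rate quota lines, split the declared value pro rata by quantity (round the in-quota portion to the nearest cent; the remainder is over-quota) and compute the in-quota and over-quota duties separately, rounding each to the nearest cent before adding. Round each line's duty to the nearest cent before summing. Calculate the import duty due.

£150,601.30

Line 1 (10.03, Narland, 1,974 units, £437,576.58):
Code 10.03 is under a tariff-rate quota (threshold 783 units). In-quota: 783 units at 1%; over-quota: 1,191 units at 28.5%.
Pro-rata value split: in-quota = £437,576.58 × 783/1,974 = £173,567.61; over-quota = £437,576.58 − £173,567.61 = £264,008.97.
In-quota duty = £173,567.61 × 1% = £1,735.68. Over-quota duty = £264,008.97 × 28.5% = £75,242.56.
Line duty = £1,735.68 + £75,242.56 = £76,978.24.
Line 2 (70.81, Bralos, 1,552 kg, £142,628.80):
Base rate for 70.81 is 23.5%.
Origin Bralos qualifies under the Oria–Bralos agreement and 70.81 is covered: preferential rate 14% applies instead.
Duty = £142,628.80 × 14% = £19,968.03.
Line 3 (52.99, Narland, 1,895 kg, £309,169.25):
Base rate for 52.99 is 16% + £2.21/kg.
Duty = £309,169.25 × 16% + 1,895 × £2.21 = £53,655.03.
Total = £76,978.24 + £19,968.03 + £53,655.03 = £150,601.30.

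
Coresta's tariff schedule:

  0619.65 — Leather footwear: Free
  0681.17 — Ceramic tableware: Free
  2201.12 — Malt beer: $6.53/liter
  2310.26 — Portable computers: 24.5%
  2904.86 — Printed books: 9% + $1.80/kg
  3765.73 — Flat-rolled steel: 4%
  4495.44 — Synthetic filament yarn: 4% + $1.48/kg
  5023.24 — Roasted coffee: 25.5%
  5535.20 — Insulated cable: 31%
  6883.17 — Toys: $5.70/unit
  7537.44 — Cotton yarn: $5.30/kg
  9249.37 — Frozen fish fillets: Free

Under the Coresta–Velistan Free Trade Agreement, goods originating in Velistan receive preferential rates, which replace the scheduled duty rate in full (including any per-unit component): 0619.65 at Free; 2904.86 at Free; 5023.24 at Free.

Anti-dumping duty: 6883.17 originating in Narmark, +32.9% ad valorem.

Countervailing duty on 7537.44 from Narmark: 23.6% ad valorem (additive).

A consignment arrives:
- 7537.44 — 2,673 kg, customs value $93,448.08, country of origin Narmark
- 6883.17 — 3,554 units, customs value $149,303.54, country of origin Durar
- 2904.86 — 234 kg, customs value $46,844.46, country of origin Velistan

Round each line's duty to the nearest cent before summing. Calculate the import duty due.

Line 1 (7537.44, Narmark, 2,673 kg, $93,448.08):
Base rate for 7537.44 is $5.30/kg.
Additional duty on 7537.44 from Narmark: +23.6% ad valorem. Applied ad valorem rate = 23.6%.
Duty = $93,448.08 × 23.6% + 2,673 × $5.30 = $36,220.65.
Line 2 (6883.17, Durar, 3,554 units, $149,303.54):
Base rate for 6883.17 is $5.70/unit.
The additional-duty order on 6883.17 targets Narmark, not Durar; it does not apply.
Duty = 3,554 × $5.70 = $20,257.80.
Line 3 (2904.86, Velistan, 234 kg, $46,844.46):
Base rate for 2904.86 is 9% + $1.80/kg.
Origin Velistan qualifies under the Coresta–Velistan agreement and 2904.86 is covered: preferential rate Free applies instead.
Duty = $46,844.46 × 0% = $0.00.
Total = $36,220.65 + $20,257.80 + $0.00 = $56,478.45.

$56,478.45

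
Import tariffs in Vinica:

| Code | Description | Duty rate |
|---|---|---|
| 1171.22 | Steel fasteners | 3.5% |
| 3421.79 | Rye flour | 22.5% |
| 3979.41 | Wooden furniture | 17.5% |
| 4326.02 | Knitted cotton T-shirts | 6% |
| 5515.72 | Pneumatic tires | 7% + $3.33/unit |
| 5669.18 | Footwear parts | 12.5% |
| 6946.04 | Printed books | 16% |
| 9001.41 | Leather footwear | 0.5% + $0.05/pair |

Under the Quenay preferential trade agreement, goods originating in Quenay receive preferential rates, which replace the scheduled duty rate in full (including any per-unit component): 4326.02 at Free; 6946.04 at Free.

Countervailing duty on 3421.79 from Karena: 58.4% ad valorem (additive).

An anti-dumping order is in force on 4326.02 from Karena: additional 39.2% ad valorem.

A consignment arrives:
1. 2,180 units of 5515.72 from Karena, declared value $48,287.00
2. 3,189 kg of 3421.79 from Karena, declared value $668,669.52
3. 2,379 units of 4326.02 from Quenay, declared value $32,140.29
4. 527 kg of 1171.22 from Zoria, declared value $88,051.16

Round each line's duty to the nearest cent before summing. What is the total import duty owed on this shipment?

$554,674.92

Line 1 (5515.72, Karena, 2,180 units, $48,287.00):
Base rate for 5515.72 is 7% + $3.33/unit.
Duty = $48,287.00 × 7% + 2,180 × $3.33 = $10,639.49.
Line 2 (3421.79, Karena, 3,189 kg, $668,669.52):
Base rate for 3421.79 is 22.5%.
Additional duty on 3421.79 from Karena: +58.4%. Applied ad valorem rate: 22.5% + 58.4% = 80.9%.
Duty = $668,669.52 × 80.9% = $540,953.64.
Line 3 (4326.02, Quenay, 2,379 units, $32,140.29):
Base rate for 4326.02 is 6%.
Origin Quenay qualifies under the Vinica–Quenay agreement and 4326.02 is covered: preferential rate Free applies instead.
The additional-duty order on 4326.02 targets Karena, not Quenay; it does not apply.
Duty = $32,140.29 × 0% = $0.00.
Line 4 (1171.22, Zoria, 527 kg, $88,051.16):
Base rate for 1171.22 is 3.5%.
Duty = $88,051.16 × 3.5% = $3,081.79.
Total = $10,639.49 + $540,953.64 + $0.00 + $3,081.79 = $554,674.92.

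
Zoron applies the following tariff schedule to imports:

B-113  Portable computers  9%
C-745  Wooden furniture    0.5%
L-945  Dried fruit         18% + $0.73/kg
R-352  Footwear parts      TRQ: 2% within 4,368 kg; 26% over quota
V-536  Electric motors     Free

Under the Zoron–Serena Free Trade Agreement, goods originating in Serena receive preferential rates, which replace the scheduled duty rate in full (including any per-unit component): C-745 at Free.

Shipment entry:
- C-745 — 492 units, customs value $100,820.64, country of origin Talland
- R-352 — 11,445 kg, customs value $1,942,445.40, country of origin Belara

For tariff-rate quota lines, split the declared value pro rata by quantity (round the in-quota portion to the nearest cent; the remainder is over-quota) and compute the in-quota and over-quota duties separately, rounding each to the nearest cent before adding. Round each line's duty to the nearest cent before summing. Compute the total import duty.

$327,619.03

Line 1 (C-745, Talland, 492 units, $100,820.64):
Base rate for C-745 is 0.5%.
C-745 has an FTA preferential rate, but origin Talland is not Serena; base rate stands.
Duty = $100,820.64 × 0.5% = $504.10.
Line 2 (R-352, Belara, 11,445 kg, $1,942,445.40):
Code R-352 is under a tariff-rate quota (threshold 4,368 kg). In-quota: 4,368 kg at 2%; over-quota: 7,077 kg at 26%.
Pro-rata value split: in-quota = $1,942,445.40 × 4,368/11,445 = $741,336.96; over-quota = $1,942,445.40 − $741,336.96 = $1,201,108.44.
In-quota duty = $741,336.96 × 2% = $14,826.74. Over-quota duty = $1,201,108.44 × 26% = $312,288.19.
Line duty = $14,826.74 + $312,288.19 = $327,114.93.
Total = $504.10 + $327,114.93 = $327,619.03.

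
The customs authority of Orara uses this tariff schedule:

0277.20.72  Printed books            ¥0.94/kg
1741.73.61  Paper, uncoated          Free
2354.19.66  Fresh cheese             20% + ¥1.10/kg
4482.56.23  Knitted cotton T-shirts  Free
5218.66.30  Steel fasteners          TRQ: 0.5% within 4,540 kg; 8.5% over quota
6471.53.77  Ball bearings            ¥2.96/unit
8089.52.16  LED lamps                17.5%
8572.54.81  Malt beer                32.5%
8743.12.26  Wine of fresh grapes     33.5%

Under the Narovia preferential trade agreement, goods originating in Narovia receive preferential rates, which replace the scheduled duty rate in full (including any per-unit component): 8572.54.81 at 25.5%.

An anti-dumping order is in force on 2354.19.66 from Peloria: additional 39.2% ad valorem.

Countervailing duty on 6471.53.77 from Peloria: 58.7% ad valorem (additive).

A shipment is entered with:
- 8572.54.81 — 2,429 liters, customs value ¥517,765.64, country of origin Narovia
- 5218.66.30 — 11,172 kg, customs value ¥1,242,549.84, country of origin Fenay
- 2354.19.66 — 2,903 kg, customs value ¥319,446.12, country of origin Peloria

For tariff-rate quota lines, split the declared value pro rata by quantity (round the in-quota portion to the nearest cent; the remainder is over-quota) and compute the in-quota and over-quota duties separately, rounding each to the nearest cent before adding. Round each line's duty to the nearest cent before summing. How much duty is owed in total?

¥389,557.27

Line 1 (8572.54.81, Narovia, 2,429 liters, ¥517,765.64):
Base rate for 8572.54.81 is 32.5%.
Origin Narovia qualifies under the Orara–Narovia agreement and 8572.54.81 is covered: preferential rate 25.5% applies instead.
Duty = ¥517,765.64 × 25.5% = ¥132,030.24.
Line 2 (5218.66.30, Fenay, 11,172 kg, ¥1,242,549.84):
Code 5218.66.30 is under a tariff-rate quota (threshold 4,540 kg). In-quota: 4,540 kg at 0.5%; over-quota: 6,632 kg at 8.5%.
Pro-rata value split: in-quota = ¥1,242,549.84 × 4,540/11,172 = ¥504,938.80; over-quota = ¥1,242,549.84 − ¥504,938.80 = ¥737,611.04.
In-quota duty = ¥504,938.80 × 0.5% = ¥2,524.69. Over-quota duty = ¥737,611.04 × 8.5% = ¥62,696.94.
Line duty = ¥2,524.69 + ¥62,696.94 = ¥65,221.63.
Line 3 (2354.19.66, Peloria, 2,903 kg, ¥319,446.12):
Base rate for 2354.19.66 is 20% + ¥1.10/kg.
Additional duty on 2354.19.66 from Peloria: +39.2%. Applied ad valorem rate: 20% + 39.2% = 59.2%.
Duty = ¥319,446.12 × 59.2% + 2,903 × ¥1.10 = ¥192,305.40.
Total = ¥132,030.24 + ¥65,221.63 + ¥192,305.40 = ¥389,557.27.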